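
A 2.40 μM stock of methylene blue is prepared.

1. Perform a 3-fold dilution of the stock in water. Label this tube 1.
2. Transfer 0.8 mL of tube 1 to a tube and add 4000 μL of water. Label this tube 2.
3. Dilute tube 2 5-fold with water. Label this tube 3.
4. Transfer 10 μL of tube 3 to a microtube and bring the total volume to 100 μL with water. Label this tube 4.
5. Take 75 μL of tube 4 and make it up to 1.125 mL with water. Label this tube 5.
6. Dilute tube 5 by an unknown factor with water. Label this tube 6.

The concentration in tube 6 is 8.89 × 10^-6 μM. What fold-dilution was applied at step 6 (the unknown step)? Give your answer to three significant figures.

20.0-fold

Step 1: 3-fold → factor 3
Step 2: 0.8 mL + 4000 μL = 4.8 mL total → factor 4.8/0.8 = 6
Step 3: 5-fold → factor 5
Step 4: 10 μL brought to 100 μL → factor 100/10 = 10
Step 5: 75 μL brought to 1.125 mL → factor 1125/75 = 15
Step 6: unknown factor x
Product of known-step factors = 13500
Overall factor = 2.40 μM / (8.89 × 10^-6 μM) = 2.6997 × 10^5
x = 2.6997 × 10^5 / 13500 = 20.0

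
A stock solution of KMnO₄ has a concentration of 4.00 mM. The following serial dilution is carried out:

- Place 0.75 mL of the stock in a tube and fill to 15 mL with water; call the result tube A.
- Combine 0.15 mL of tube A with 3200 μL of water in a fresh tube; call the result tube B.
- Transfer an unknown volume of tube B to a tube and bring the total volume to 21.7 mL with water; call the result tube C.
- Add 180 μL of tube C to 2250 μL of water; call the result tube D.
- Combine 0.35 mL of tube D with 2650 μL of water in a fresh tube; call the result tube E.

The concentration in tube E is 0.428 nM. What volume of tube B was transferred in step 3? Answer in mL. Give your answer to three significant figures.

0.120 mL

Step 1: 0.75 mL brought to 15 mL → factor 15/0.75 = 20
Step 2: 0.15 mL + 3200 μL = 3.35 mL total → factor 3.35/0.15 = 22.333
Step 3: v brought to 21.7 mL → factor = 21.7 mL/v
Step 4: 180 μL + 2250 μL = 2430 μL total → factor 2430/180 = 13.5
Step 5: 0.35 mL + 2650 μL = 3 mL total → factor 3/0.35 = 8.5714
Product of known-step factors = 51686
Overall factor = 4.00 mM / (0.428 nM) = 9.3458 × 10^6
Step-3 factor = 9.3458 × 10^6 / 51686 = 180.82
v = 21.7 mL / 180.82 = 0.120 mL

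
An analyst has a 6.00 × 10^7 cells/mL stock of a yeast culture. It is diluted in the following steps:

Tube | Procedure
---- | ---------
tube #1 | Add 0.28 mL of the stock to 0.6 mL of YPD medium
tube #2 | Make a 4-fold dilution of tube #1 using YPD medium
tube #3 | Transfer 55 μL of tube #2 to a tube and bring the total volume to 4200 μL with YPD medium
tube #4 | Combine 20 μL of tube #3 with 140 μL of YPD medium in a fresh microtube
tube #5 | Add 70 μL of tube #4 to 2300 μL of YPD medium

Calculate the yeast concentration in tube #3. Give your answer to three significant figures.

6.25 × 10^4 cells/mL

Step 1: 0.28 mL + 0.6 mL = 0.88 mL total → factor 0.88/0.28 = 3.1429
Step 2: 4-fold → factor 4
Step 3: 55 μL brought to 4200 μL → factor 4200/55 = 76.364
Dilution factor through tube #3 = 3.1429 × 4 × 76.364 = 960
[tube #3] = 6.00 × 10^7 cells/mL / 960 = 6.25 × 10^4 cells/mL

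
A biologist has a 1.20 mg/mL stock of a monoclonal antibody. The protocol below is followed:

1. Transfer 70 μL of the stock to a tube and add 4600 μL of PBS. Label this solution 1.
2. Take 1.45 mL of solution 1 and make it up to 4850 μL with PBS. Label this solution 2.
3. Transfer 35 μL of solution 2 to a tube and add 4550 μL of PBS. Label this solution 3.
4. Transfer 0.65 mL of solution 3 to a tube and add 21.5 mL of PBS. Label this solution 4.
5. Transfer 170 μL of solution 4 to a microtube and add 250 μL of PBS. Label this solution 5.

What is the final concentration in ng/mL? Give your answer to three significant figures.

Step 1: 70 μL + 4600 μL = 4670 μL total → factor 4670/70 = 66.714
Step 2: 1.45 mL brought to 4850 μL → factor 4.85/1.45 = 3.3448
Step 3: 35 μL + 4550 μL = 4585 μL total → factor 4585/35 = 131
Step 4: 0.65 mL + 21.5 mL = 22.15 mL total → factor 22.15/0.65 = 34.077
Step 5: 170 μL + 250 μL = 420 μL total → factor 420/170 = 2.4706
Overall dilution factor = 66.714 × 3.3448 × 131 × 34.077 × 2.4706 = 2.4611 × 10^6
Final = 1.20 mg/mL / 2.4611 × 10^6 = 4.876 × 10^-7 mg/mL = 0.488 ng/mL

0.488 ng/mL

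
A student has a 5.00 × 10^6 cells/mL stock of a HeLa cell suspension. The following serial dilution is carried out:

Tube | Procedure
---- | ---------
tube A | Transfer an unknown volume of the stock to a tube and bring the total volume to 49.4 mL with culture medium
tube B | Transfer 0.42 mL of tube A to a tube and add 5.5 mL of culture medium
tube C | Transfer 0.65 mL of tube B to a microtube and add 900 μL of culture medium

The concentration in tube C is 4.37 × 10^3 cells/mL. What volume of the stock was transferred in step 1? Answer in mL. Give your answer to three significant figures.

Step 1: v brought to 49.4 mL → factor = 49.4 mL/v
Step 2: 0.42 mL + 5.5 mL = 5.92 mL total → factor 5.92/0.42 = 14.095
Step 3: 0.65 mL + 900 μL = 1.55 mL total → factor 1.55/0.65 = 2.3846
Product of known-step factors = 33.612
Overall factor = 5.00 × 10^6 cells/mL / (4.37 × 10^3 cells/mL) = 1144.2
Step-1 factor = 1144.2 / 33.612 = 34.041
v = 49.4 mL / 34.041 = 1.45 mL

1.45 mL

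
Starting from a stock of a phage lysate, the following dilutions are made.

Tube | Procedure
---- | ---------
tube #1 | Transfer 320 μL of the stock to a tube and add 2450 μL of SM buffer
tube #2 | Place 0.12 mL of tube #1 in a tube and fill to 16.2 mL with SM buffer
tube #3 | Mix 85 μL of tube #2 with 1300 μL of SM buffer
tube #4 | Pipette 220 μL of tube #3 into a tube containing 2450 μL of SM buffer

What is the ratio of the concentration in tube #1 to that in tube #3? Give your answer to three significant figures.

Step 1: 320 μL + 2450 μL = 2770 μL total → factor 2770/320 = 8.6562
Step 2: 0.12 mL brought to 16.2 mL → factor 16.2/0.12 = 135
Step 3: 85 μL + 1300 μL = 1385 μL total → factor 1385/85 = 16.294
Dilution factor to tube #1 = 8.6562; to tube #3 = 19041
[tube #1]/[tube #3] = (factor to tube #3)/(factor to tube #1) = 19041/8.6562 = 2.20 × 10^3

2.20 × 10^3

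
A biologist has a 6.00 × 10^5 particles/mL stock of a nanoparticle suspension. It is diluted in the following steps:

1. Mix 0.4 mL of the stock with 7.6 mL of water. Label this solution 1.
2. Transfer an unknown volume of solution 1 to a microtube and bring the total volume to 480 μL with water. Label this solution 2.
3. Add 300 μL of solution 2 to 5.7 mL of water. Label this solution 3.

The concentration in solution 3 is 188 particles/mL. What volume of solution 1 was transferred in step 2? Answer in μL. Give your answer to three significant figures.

Step 1: 0.4 mL + 7.6 mL = 8 mL total → factor 8/0.4 = 20
Step 2: v brought to 480 μL → factor = 480 μL/v
Step 3: 300 μL + 5.7 mL = 6000 μL total → factor 6000/300 = 20
Product of known-step factors = 400
Overall factor = 6.00 × 10^5 particles/mL / (188 particles/mL) = 3191.5
Step-2 factor = 3191.5 / 400 = 7.9787
v = 480 μL / 7.9787 = 60.2 μL

60.2 μL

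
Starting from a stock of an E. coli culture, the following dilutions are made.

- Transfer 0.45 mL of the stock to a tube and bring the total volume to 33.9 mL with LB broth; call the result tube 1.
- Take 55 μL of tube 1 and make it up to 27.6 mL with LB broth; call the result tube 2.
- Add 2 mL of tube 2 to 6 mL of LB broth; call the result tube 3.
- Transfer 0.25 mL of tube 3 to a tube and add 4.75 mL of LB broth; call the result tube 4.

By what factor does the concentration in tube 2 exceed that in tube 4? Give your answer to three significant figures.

80.0

Step 1: 0.45 mL brought to 33.9 mL → factor 33.9/0.45 = 75.333
Step 2: 55 μL brought to 27.6 mL → factor 27600/55 = 501.82
Step 3: 2 mL + 6 mL = 8 mL total → factor 8/2 = 4
Step 4: 0.25 mL + 4.75 mL = 5 mL total → factor 5/0.25 = 20
Dilution factor to tube 2 = 37804; to tube 4 = 3.0243 × 10^6
[tube 2]/[tube 4] = (factor to tube 4)/(factor to tube 2) = 3.0243 × 10^6/37804 = 80.0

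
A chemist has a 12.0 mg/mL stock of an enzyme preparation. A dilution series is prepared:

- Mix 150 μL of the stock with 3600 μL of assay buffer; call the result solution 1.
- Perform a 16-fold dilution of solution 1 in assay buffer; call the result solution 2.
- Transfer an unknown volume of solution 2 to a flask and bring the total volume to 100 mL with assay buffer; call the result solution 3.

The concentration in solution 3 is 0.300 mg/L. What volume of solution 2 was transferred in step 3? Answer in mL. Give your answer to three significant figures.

Step 1: 150 μL + 3600 μL = 3750 μL total → factor 3750/150 = 25
Step 2: 16-fold → factor 16
Step 3: v brought to 100 mL → factor = 100 mL/v
Product of known-step factors = 400
Overall factor = 12.0 mg/mL / (0.300 mg/L) = 40000
Step-3 factor = 40000 / 400 = 100
v = 100 mL / 100 = 1.00 mL

1.00 mL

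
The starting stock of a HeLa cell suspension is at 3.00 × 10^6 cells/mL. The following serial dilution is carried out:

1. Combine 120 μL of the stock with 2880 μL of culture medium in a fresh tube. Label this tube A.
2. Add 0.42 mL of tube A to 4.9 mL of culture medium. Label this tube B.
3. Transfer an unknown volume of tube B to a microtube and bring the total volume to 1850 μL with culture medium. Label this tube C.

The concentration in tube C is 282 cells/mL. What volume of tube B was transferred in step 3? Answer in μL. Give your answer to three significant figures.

55.1 μL

Step 1: 120 μL + 2880 μL = 3000 μL total → factor 3000/120 = 25
Step 2: 0.42 mL + 4.9 mL = 5.32 mL total → factor 5.32/0.42 = 12.667
Step 3: v brought to 1850 μL → factor = 1850 μL/v
Product of known-step factors = 316.67
Overall factor = 3.00 × 10^6 cells/mL / (282 cells/mL) = 10638
Step-3 factor = 10638 / 316.67 = 33.595
v = 1850 μL / 33.595 = 55.1 μL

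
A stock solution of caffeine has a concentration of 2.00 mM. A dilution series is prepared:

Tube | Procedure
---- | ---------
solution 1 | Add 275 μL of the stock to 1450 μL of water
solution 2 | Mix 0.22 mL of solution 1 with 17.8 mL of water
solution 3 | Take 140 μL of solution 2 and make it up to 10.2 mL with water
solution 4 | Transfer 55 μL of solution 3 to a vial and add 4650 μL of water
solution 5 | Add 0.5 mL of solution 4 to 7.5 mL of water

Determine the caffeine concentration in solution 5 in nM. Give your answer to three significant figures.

Step 1: 275 μL + 1450 μL = 1725 μL total → factor 1725/275 = 6.2727
Step 2: 0.22 mL + 17.8 mL = 18.02 mL total → factor 18.02/0.22 = 81.909
Step 3: 140 μL brought to 10.2 mL → factor 10200/140 = 72.857
Step 4: 55 μL + 4650 μL = 4705 μL total → factor 4705/55 = 85.545
Step 5: 0.5 mL + 7.5 mL = 8 mL total → factor 8/0.5 = 16
Overall dilution factor = 6.2727 × 81.909 × 72.857 × 85.545 × 16 = 5.1236 × 10^7
Final = 2.00 mM / 5.1236 × 10^7 = 3.903 × 10^-8 mM = 0.0390 nM

0.0390 nM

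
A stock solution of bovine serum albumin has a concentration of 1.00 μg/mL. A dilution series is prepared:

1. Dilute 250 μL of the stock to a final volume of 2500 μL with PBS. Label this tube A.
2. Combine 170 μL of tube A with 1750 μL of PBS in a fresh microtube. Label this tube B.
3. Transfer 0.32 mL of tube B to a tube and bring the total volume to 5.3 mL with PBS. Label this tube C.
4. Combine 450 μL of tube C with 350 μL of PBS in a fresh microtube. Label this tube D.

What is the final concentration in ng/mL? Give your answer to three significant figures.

Step 1: 250 μL brought to 2500 μL → factor 2500/250 = 10
Step 2: 170 μL + 1750 μL = 1920 μL total → factor 1920/170 = 11.294
Step 3: 0.32 mL brought to 5.3 mL → factor 5.3/0.32 = 16.562
Step 4: 450 μL + 350 μL = 800 μL total → factor 800/450 = 1.7778
Overall dilution factor = 10 × 11.294 × 16.562 × 1.7778 = 3325.5
Final = 1.00 μg/mL / 3325.5 = 0.0003007 μg/mL = 0.301 ng/mL

0.301 ng/mL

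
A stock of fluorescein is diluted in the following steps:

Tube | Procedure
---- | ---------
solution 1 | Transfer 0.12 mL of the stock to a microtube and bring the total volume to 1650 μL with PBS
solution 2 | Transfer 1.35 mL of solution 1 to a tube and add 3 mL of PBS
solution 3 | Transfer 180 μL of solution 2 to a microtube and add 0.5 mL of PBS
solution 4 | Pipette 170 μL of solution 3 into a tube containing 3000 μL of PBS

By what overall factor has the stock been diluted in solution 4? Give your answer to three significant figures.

3.12 × 10^3

Step 1: 0.12 mL brought to 1650 μL → factor 1.65/0.12 = 13.75
Step 2: 1.35 mL + 3 mL = 4.35 mL total → factor 4.35/1.35 = 3.2222
Step 3: 180 μL + 0.5 mL = 680 μL total → factor 680/180 = 3.7778
Step 4: 170 μL + 3000 μL = 3170 μL total → factor 3170/170 = 18.647
Overall dilution factor = 13.75 × 3.2222 × 3.7778 × 18.647 = 3121.1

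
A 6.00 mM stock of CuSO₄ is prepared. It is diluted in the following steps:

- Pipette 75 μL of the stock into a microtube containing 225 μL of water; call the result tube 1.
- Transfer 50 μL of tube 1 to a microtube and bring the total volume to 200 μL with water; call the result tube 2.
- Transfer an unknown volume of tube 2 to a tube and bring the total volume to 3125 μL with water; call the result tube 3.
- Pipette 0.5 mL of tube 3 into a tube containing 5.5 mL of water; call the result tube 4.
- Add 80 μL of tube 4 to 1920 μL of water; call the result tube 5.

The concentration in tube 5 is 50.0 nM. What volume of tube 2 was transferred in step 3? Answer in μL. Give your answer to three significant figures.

125 μL

Step 1: 75 μL + 225 μL = 300 μL total → factor 300/75 = 4
Step 2: 50 μL brought to 200 μL → factor 200/50 = 4
Step 3: v brought to 3125 μL → factor = 3125 μL/v
Step 4: 0.5 mL + 5.5 mL = 6 mL total → factor 6/0.5 = 12
Step 5: 80 μL + 1920 μL = 2000 μL total → factor 2000/80 = 25
Product of known-step factors = 4800
Overall factor = 6.00 mM / (50.0 nM) = 1.2 × 10^5
Step-3 factor = 1.2 × 10^5 / 4800 = 25
v = 3125 μL / 25 = 125 μL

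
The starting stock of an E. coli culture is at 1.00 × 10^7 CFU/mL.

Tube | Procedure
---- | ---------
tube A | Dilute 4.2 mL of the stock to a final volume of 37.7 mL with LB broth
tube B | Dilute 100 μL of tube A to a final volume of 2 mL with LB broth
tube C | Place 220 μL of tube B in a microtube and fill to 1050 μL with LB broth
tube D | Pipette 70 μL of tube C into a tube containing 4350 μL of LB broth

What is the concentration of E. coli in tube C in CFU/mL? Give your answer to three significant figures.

1.17 × 10^4 CFU/mL

Step 1: 4.2 mL brought to 37.7 mL → factor 37.7/4.2 = 8.9762
Step 2: 100 μL brought to 2 mL → factor 2000/100 = 20
Step 3: 220 μL brought to 1050 μL → factor 1050/220 = 4.7727
Dilution factor through tube C = 8.9762 × 20 × 4.7727 = 856.82
[tube C] = 1.00 × 10^7 CFU/mL / 856.82 = 1.17 × 10^4 CFU/mL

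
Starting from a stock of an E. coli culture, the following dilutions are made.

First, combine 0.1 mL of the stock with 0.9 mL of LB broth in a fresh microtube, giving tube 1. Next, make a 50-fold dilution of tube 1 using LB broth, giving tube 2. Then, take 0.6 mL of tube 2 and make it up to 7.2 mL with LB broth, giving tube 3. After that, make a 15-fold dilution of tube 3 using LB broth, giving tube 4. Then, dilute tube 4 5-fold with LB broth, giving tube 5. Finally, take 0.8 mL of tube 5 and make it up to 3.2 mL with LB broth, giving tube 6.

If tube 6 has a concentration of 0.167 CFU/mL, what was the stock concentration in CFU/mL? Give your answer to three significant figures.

3.01 × 10^5 CFU/mL

Step 1: 0.1 mL + 0.9 mL = 1 mL total → factor 1/0.1 = 10
Step 2: 50-fold → factor 50
Step 3: 0.6 mL brought to 7.2 mL → factor 7.2/0.6 = 12
Step 4: 15-fold → factor 15
Step 5: 5-fold → factor 5
Step 6: 0.8 mL brought to 3.2 mL → factor 3.2/0.8 = 4
Overall dilution factor = 10 × 50 × 12 × 15 × 5 × 4 = 1.8 × 10^6
Stock = 0.167 CFU/mL × 1.8 × 10^6 = 3.01 × 10^5 CFU/mL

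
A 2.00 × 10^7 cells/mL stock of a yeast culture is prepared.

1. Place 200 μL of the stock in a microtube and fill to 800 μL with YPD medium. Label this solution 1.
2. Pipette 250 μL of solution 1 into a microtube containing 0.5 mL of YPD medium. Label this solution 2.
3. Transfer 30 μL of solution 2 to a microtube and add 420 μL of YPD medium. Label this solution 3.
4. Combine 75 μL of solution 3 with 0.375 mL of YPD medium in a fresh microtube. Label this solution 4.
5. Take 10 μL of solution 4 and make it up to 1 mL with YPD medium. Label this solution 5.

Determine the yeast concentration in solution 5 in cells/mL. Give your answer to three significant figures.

185 cells/mL

Step 1: 200 μL brought to 800 μL → factor 800/200 = 4
Step 2: 250 μL + 0.5 mL = 750 μL total → factor 750/250 = 3
Step 3: 30 μL + 420 μL = 450 μL total → factor 450/30 = 15
Step 4: 75 μL + 0.375 mL = 450 μL total → factor 450/75 = 6
Step 5: 10 μL brought to 1 mL → factor 1000/10 = 100
Overall dilution factor = 4 × 3 × 15 × 6 × 100 = 1.08 × 10^5
Final = 2.00 × 10^7 cells/mL / 1.08 × 10^5 = 185 cells/mL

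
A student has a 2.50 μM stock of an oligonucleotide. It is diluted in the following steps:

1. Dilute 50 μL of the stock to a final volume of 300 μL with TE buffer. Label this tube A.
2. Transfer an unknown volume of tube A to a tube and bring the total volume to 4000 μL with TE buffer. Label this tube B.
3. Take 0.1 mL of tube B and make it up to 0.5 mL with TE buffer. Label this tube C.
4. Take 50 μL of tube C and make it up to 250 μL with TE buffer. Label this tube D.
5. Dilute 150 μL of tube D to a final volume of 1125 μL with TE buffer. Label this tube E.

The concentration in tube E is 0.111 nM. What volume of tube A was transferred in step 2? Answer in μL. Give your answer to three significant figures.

Step 1: 50 μL brought to 300 μL → factor 300/50 = 6
Step 2: v brought to 4000 μL → factor = 4000 μL/v
Step 3: 0.1 mL brought to 0.5 mL → factor 0.5/0.1 = 5
Step 4: 50 μL brought to 250 μL → factor 250/50 = 5
Step 5: 150 μL brought to 1125 μL → factor 1125/150 = 7.5
Product of known-step factors = 1125
Overall factor = 2.50 μM / (0.111 nM) = 22523
Step-2 factor = 22523 / 1125 = 20.02
v = 4000 μL / 20.02 = 200 μL

200 μL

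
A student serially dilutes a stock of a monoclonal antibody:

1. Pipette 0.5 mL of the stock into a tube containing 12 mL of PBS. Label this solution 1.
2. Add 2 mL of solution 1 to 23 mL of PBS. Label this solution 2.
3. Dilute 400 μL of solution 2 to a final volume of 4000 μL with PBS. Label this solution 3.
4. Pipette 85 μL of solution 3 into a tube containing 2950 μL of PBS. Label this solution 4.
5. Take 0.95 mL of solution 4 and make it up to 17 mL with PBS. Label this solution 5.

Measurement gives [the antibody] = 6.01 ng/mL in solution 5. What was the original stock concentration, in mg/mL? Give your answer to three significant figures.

12.0 mg/mL

Step 1: 0.5 mL + 12 mL = 12.5 mL total → factor 12.5/0.5 = 25
Step 2: 2 mL + 23 mL = 25 mL total → factor 25/2 = 12.5
Step 3: 400 μL brought to 4000 μL → factor 4000/400 = 10
Step 4: 85 μL + 2950 μL = 3035 μL total → factor 3035/85 = 35.706
Step 5: 0.95 mL brought to 17 mL → factor 17/0.95 = 17.895
Overall dilution factor = 25 × 12.5 × 10 × 35.706 × 17.895 = 1.9967 × 10^6
Stock = 6.01 ng/mL × 1.9967 × 10^6 = 1.200 × 10^7 ng/mL = 12.0 mg/mL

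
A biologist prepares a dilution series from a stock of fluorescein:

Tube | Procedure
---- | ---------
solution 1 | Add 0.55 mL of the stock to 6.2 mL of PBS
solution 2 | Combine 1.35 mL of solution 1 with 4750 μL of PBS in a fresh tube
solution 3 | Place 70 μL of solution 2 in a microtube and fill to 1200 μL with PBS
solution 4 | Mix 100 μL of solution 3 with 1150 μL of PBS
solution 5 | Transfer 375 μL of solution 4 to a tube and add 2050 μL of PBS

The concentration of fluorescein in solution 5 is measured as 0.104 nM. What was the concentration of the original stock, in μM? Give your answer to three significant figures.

7.99 μM

Step 1: 0.55 mL + 6.2 mL = 6.75 mL total → factor 6.75/0.55 = 12.273
Step 2: 1.35 mL + 4750 μL = 6.1 mL total → factor 6.1/1.35 = 4.5185
Step 3: 70 μL brought to 1200 μL → factor 1200/70 = 17.143
Step 4: 100 μL + 1150 μL = 1250 μL total → factor 1250/100 = 12.5
Step 5: 375 μL + 2050 μL = 2425 μL total → factor 2425/375 = 6.4667
Overall dilution factor = 12.273 × 4.5185 × 17.143 × 12.5 × 6.4667 = 76844
Stock = 0.104 nM × 76844 = 7992 nM = 7.99 μM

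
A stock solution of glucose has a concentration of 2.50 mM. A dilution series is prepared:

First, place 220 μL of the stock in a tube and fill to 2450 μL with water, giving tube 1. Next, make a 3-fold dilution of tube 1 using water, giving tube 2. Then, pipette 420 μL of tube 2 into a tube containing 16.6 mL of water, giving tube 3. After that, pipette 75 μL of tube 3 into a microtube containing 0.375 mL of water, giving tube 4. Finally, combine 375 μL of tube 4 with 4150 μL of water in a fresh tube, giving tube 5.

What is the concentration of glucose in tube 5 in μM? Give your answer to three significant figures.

0.0255 μM

Step 1: 220 μL brought to 2450 μL → factor 2450/220 = 11.136
Step 2: 3-fold → factor 3
Step 3: 420 μL + 16.6 mL = 17020 μL total → factor 17020/420 = 40.524
Step 4: 75 μL + 0.375 mL = 450 μL total → factor 450/75 = 6
Step 5: 375 μL + 4150 μL = 4525 μL total → factor 4525/375 = 12.067
Overall dilution factor = 11.136 × 3 × 40.524 × 6 × 12.067 = 98020
Final = 2.50 mM / 98020 = 2.551 × 10^-5 mM = 0.0255 μM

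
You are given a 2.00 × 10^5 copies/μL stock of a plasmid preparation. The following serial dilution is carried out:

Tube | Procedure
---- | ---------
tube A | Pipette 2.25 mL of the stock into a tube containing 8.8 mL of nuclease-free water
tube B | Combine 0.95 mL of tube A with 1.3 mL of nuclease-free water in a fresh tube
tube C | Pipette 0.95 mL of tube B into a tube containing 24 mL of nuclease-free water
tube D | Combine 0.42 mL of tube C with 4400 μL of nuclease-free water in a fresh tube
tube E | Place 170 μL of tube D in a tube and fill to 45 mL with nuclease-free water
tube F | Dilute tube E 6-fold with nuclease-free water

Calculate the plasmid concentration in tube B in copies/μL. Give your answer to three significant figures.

1.72 × 10^4 copies/μL

Step 1: 2.25 mL + 8.8 mL = 11.05 mL total → factor 11.05/2.25 = 4.9111
Step 2: 0.95 mL + 1.3 mL = 2.25 mL total → factor 2.25/0.95 = 2.3684
Dilution factor through tube B = 4.9111 × 2.3684 = 11.632
[tube B] = 2.00 × 10^5 copies/μL / 11.632 = 1.72 × 10^4 copies/μL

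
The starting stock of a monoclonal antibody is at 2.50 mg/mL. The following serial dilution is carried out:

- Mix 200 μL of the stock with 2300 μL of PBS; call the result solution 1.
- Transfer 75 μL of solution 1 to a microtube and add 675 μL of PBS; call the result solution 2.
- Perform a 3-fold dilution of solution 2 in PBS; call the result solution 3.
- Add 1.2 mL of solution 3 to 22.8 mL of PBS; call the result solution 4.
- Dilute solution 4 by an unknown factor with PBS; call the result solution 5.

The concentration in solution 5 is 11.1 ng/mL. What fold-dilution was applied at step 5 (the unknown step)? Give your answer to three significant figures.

Step 1: 200 μL + 2300 μL = 2500 μL total → factor 2500/200 = 12.5
Step 2: 75 μL + 675 μL = 750 μL total → factor 750/75 = 10
Step 3: 3-fold → factor 3
Step 4: 1.2 mL + 22.8 mL = 24 mL total → factor 24/1.2 = 20
Step 5: unknown factor x
Product of known-step factors = 7500
Overall factor = 2.50 mg/mL / (11.1 ng/mL) = 2.2523 × 10^5
x = 2.2523 × 10^5 / 7500 = 30.0

30.0-fold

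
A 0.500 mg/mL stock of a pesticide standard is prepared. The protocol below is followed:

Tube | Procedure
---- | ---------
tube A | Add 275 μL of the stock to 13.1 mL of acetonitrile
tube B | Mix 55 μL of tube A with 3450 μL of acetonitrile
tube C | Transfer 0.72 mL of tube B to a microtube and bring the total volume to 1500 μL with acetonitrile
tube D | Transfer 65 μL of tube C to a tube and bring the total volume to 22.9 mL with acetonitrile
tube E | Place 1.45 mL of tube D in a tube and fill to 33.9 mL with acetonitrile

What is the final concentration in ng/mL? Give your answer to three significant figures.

Step 1: 275 μL + 13.1 mL = 13375 μL total → factor 13375/275 = 48.636
Step 2: 55 μL + 3450 μL = 3505 μL total → factor 3505/55 = 63.727
Step 3: 0.72 mL brought to 1500 μL → factor 1.5/0.72 = 2.0833
Step 4: 65 μL brought to 22.9 mL → factor 22900/65 = 352.31
Step 5: 1.45 mL brought to 33.9 mL → factor 33.9/1.45 = 23.379
Overall dilution factor = 48.636 × 63.727 × 2.0833 × 352.31 × 23.379 = 5.3186 × 10^7
Final = 0.500 mg/mL / 5.3186 × 10^7 = 9.401 × 10^-9 mg/mL = 0.00940 ng/mL

0.00940 ng/mL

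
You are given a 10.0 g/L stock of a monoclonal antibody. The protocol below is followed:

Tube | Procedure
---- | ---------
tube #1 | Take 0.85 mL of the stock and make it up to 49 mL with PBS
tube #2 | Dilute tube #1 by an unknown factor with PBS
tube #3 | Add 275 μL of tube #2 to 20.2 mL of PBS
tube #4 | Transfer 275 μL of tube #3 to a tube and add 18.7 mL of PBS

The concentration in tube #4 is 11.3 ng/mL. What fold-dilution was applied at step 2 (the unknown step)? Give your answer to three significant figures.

2.99-fold

Step 1: 0.85 mL brought to 49 mL → factor 49/0.85 = 57.647
Step 2: unknown factor x
Step 3: 275 μL + 20.2 mL = 20475 μL total → factor 20475/275 = 74.455
Step 4: 275 μL + 18.7 mL = 18975 μL total → factor 18975/275 = 69
Product of known-step factors = 2.9615 × 10^5
Overall factor = 10.0 g/L / (11.3 ng/mL) = 8.8496 × 10^5
x = 8.8496 × 10^5 / 2.9615 × 10^5 = 2.99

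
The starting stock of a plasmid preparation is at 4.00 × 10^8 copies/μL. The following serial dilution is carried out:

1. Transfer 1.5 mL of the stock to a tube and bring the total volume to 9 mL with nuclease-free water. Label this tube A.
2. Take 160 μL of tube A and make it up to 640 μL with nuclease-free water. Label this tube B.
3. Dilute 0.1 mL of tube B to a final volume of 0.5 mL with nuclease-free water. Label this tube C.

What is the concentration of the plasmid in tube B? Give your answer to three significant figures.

1.67 × 10^7 copies/μL

Step 1: 1.5 mL brought to 9 mL → factor 9/1.5 = 6
Step 2: 160 μL brought to 640 μL → factor 640/160 = 4
Dilution factor through tube B = 6 × 4 = 24
[tube B] = 4.00 × 10^8 copies/μL / 24 = 1.67 × 10^7 copies/μL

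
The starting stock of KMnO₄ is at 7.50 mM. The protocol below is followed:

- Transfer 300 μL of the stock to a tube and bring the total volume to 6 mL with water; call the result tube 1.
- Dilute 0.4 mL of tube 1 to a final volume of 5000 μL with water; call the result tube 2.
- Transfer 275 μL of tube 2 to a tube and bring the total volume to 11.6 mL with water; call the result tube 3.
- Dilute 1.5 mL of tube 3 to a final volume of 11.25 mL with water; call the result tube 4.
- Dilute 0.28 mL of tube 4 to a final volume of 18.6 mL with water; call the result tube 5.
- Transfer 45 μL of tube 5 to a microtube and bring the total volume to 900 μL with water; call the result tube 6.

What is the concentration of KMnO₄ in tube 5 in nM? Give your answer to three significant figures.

Step 1: 300 μL brought to 6 mL → factor 6000/300 = 20
Step 2: 0.4 mL brought to 5000 μL → factor 5/0.4 = 12.5
Step 3: 275 μL brought to 11.6 mL → factor 11600/275 = 42.182
Step 4: 1.5 mL brought to 11.25 mL → factor 11.25/1.5 = 7.5
Step 5: 0.28 mL brought to 18.6 mL → factor 18.6/0.28 = 66.429
Dilution factor through tube 5 = 20 × 12.5 × 42.182 × 7.5 × 66.429 = 5.2539 × 10^6
[tube 5] = 7.50 mM / 5.2539 × 10^6 = 1.428 × 10^-6 mM = 1.43 nM

1.43 nM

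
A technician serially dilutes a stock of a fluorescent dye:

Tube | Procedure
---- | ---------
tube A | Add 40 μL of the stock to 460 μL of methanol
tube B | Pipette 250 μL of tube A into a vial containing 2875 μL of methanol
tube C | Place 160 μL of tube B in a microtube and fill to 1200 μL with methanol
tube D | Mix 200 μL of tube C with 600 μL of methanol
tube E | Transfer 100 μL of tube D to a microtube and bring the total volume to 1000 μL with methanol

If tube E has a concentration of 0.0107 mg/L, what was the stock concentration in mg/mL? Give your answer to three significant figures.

0.502 mg/mL

Step 1: 40 μL + 460 μL = 500 μL total → factor 500/40 = 12.5
Step 2: 250 μL + 2875 μL = 3125 μL total → factor 3125/250 = 12.5
Step 3: 160 μL brought to 1200 μL → factor 1200/160 = 7.5
Step 4: 200 μL + 600 μL = 800 μL total → factor 800/200 = 4
Step 5: 100 μL brought to 1000 μL → factor 1000/100 = 10
Overall dilution factor = 12.5 × 12.5 × 7.5 × 4 × 10 = 46875
Stock = 0.0107 mg/L × 46875 = 501.6 mg/L = 0.502 mg/mL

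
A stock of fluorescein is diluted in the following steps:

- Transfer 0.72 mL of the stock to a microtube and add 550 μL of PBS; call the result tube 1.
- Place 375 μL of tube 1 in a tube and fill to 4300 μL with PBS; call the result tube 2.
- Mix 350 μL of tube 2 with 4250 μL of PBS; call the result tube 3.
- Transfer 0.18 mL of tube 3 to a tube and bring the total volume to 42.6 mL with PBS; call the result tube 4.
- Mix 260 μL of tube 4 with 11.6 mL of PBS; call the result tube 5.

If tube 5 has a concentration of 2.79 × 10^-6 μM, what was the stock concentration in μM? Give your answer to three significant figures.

Step 1: 0.72 mL + 550 μL = 1.27 mL total → factor 1.27/0.72 = 1.7639
Step 2: 375 μL brought to 4300 μL → factor 4300/375 = 11.467
Step 3: 350 μL + 4250 μL = 4600 μL total → factor 4600/350 = 13.143
Step 4: 0.18 mL brought to 42.6 mL → factor 42.6/0.18 = 236.67
Step 5: 260 μL + 11.6 mL = 11860 μL total → factor 11860/260 = 45.615
Overall dilution factor = 1.7639 × 11.467 × 13.143 × 236.67 × 45.615 = 2.8698 × 10^6
Stock = 2.79 × 10^-6 μM × 2.8698 × 10^6 = 8.01 μM

8.01 μM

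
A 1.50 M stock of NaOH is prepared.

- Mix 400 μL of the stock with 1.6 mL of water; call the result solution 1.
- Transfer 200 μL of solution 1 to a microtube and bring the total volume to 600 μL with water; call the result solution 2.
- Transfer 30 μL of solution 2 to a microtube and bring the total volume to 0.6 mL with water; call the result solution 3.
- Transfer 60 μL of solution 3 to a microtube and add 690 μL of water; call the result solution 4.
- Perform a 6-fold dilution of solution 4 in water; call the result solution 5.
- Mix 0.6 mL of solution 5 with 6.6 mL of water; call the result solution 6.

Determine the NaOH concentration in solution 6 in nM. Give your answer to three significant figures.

Step 1: 400 μL + 1.6 mL = 2000 μL total → factor 2000/400 = 5
Step 2: 200 μL brought to 600 μL → factor 600/200 = 3
Step 3: 30 μL brought to 0.6 mL → factor 600/30 = 20
Step 4: 60 μL + 690 μL = 750 μL total → factor 750/60 = 12.5
Step 5: 6-fold → factor 6
Step 6: 0.6 mL + 6.6 mL = 7.2 mL total → factor 7.2/0.6 = 12
Overall dilution factor = 5 × 3 × 20 × 12.5 × 6 × 12 = 2.7 × 10^5
Final = 1.50 M / 2.7 × 10^5 = 5.556 × 10^-6 M = 5.56 × 10^3 nM

5.56 × 10^3 nM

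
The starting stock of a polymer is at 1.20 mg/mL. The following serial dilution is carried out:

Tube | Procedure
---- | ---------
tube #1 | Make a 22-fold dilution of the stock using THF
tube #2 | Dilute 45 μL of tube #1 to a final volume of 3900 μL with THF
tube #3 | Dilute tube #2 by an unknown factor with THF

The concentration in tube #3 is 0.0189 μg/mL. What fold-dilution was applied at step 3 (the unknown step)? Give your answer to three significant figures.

33.3-fold

Step 1: 22-fold → factor 22
Step 2: 45 μL brought to 3900 μL → factor 3900/45 = 86.667
Step 3: unknown factor x
Product of known-step factors = 1906.7
Overall factor = 1.20 mg/mL / (0.0189 μg/mL) = 63492
x = 63492 / 1906.7 = 33.3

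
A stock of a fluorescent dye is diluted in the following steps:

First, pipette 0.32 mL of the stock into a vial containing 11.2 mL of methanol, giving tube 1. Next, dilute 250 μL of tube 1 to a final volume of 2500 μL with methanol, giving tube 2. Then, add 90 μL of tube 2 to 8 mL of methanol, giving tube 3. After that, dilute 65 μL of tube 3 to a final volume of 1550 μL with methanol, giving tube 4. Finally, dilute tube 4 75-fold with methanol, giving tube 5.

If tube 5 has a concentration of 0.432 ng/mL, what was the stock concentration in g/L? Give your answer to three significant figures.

25.0 g/L

Step 1: 0.32 mL + 11.2 mL = 11.52 mL total → factor 11.52/0.32 = 36
Step 2: 250 μL brought to 2500 μL → factor 2500/250 = 10
Step 3: 90 μL + 8 mL = 8090 μL total → factor 8090/90 = 89.889
Step 4: 65 μL brought to 1550 μL → factor 1550/65 = 23.846
Step 5: 75-fold → factor 75
Overall dilution factor = 36 × 10 × 89.889 × 23.846 × 75 = 5.7875 × 10^7
Stock = 0.432 ng/mL × 5.7875 × 10^7 = 2.500 × 10^7 ng/mL = 25.0 g/L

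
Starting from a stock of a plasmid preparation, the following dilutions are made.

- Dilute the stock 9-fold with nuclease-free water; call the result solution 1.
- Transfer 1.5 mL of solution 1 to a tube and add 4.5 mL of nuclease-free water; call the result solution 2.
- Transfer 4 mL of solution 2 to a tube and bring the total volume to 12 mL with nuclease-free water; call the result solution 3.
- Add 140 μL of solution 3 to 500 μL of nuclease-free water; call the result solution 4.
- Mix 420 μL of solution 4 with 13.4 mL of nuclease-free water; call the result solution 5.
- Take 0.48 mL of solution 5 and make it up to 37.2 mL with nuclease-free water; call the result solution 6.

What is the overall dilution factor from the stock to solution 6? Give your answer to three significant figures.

1.26 × 10^6

Step 1: 9-fold → factor 9
Step 2: 1.5 mL + 4.5 mL = 6 mL total → factor 6/1.5 = 4
Step 3: 4 mL brought to 12 mL → factor 12/4 = 3
Step 4: 140 μL + 500 μL = 640 μL total → factor 640/140 = 4.5714
Step 5: 420 μL + 13.4 mL = 13820 μL total → factor 13820/420 = 32.905
Step 6: 0.48 mL brought to 37.2 mL → factor 37.2/0.48 = 77.5
Overall dilution factor = 9 × 4 × 3 × 4.5714 × 32.905 × 77.5 = 1.259 × 10^6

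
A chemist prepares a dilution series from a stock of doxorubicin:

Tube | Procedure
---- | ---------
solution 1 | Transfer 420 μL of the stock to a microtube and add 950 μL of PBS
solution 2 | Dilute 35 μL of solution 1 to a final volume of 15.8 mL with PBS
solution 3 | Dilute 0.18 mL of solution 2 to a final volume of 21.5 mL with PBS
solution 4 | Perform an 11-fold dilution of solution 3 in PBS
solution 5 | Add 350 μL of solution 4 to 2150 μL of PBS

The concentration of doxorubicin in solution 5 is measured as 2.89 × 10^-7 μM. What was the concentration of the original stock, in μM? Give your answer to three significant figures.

3.99 μM

Step 1: 420 μL + 950 μL = 1370 μL total → factor 1370/420 = 3.2619
Step 2: 35 μL brought to 15.8 mL → factor 15800/35 = 451.43
Step 3: 0.18 mL brought to 21.5 mL → factor 21.5/0.18 = 119.44
Step 4: 11-fold → factor 11
Step 5: 350 μL + 2150 μL = 2500 μL total → factor 2500/350 = 7.1429
Overall dilution factor = 3.2619 × 451.43 × 119.44 × 11 × 7.1429 = 1.3819 × 10^7
Stock = 2.89 × 10^-7 μM × 1.3819 × 10^7 = 3.99 μM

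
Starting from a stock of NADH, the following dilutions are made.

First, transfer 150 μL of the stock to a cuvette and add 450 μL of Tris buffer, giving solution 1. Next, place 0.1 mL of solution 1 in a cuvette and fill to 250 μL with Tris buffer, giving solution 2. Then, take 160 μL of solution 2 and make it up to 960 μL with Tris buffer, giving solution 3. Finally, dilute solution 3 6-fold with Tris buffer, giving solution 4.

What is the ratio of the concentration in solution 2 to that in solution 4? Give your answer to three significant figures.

36.0

Step 1: 150 μL + 450 μL = 600 μL total → factor 600/150 = 4
Step 2: 0.1 mL brought to 250 μL → factor 0.25/0.1 = 2.5
Step 3: 160 μL brought to 960 μL → factor 960/160 = 6
Step 4: 6-fold → factor 6
Dilution factor to solution 2 = 10; to solution 4 = 360
[solution 2]/[solution 4] = (factor to solution 4)/(factor to solution 2) = 360/10 = 36.0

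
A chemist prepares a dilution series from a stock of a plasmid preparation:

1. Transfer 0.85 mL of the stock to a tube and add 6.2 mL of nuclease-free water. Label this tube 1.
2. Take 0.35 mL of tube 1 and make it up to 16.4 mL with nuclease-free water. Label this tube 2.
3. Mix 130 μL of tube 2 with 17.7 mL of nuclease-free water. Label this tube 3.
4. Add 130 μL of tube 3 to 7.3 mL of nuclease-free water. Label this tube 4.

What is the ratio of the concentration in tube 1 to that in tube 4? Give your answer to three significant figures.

Step 1: 0.85 mL + 6.2 mL = 7.05 mL total → factor 7.05/0.85 = 8.2941
Step 2: 0.35 mL brought to 16.4 mL → factor 16.4/0.35 = 46.857
Step 3: 130 μL + 17.7 mL = 17830 μL total → factor 17830/130 = 137.15
Step 4: 130 μL + 7.3 mL = 7430 μL total → factor 7430/130 = 57.154
Dilution factor to tube 1 = 8.2941; to tube 4 = 3.0465 × 10^6
[tube 1]/[tube 4] = (factor to tube 4)/(factor to tube 1) = 3.0465 × 10^6/8.2941 = 3.67 × 10^5

3.67 × 10^5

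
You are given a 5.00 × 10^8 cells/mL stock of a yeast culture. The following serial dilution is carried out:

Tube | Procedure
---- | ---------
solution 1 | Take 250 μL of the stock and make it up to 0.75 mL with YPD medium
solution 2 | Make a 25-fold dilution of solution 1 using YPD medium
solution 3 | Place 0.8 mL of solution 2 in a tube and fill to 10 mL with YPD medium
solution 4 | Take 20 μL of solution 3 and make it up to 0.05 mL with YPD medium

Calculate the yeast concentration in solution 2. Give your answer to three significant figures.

Step 1: 250 μL brought to 0.75 mL → factor 750/250 = 3
Step 2: 25-fold → factor 25
Dilution factor through solution 2 = 3 × 25 = 75
[solution 2] = 5.00 × 10^8 cells/mL / 75 = 6.67 × 10^6 cells/mL

6.67 × 10^6 cells/mL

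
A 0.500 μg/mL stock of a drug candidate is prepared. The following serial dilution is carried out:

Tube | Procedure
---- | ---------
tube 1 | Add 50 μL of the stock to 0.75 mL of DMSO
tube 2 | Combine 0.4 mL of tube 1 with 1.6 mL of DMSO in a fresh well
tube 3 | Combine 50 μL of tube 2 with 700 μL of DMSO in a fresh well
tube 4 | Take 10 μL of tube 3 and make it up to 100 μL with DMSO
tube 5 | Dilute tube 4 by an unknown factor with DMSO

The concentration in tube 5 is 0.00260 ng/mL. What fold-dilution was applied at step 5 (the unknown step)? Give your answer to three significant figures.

Step 1: 50 μL + 0.75 mL = 800 μL total → factor 800/50 = 16
Step 2: 0.4 mL + 1.6 mL = 2 mL total → factor 2/0.4 = 5
Step 3: 50 μL + 700 μL = 750 μL total → factor 750/50 = 15
Step 4: 10 μL brought to 100 μL → factor 100/10 = 10
Step 5: unknown factor x
Product of known-step factors = 12000
Overall factor = 0.500 μg/mL / (0.00260 ng/mL) = 1.9231 × 10^5
x = 1.9231 × 10^5 / 12000 = 16.0

16.0-fold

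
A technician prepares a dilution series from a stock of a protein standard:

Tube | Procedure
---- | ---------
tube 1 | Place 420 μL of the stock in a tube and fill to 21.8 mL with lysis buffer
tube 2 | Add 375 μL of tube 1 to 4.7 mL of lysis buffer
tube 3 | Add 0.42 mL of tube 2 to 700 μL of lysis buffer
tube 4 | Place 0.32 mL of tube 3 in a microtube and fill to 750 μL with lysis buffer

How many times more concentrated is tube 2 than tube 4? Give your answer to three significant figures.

Step 1: 420 μL brought to 21.8 mL → factor 21800/420 = 51.905
Step 2: 375 μL + 4.7 mL = 5075 μL total → factor 5075/375 = 13.533
Step 3: 0.42 mL + 700 μL = 1.12 mL total → factor 1.12/0.42 = 2.6667
Step 4: 0.32 mL brought to 750 μL → factor 0.75/0.32 = 2.3438
Dilution factor to tube 2 = 702.44; to tube 4 = 4390.3
[tube 2]/[tube 4] = (factor to tube 4)/(factor to tube 2) = 4390.3/702.44 = 6.25

6.25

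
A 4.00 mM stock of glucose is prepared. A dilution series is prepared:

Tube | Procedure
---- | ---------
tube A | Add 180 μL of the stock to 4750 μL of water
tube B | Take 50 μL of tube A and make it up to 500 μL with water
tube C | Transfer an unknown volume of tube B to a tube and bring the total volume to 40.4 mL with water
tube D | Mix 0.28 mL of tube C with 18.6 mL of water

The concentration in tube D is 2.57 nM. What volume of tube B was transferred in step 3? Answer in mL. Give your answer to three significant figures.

Step 1: 180 μL + 4750 μL = 4930 μL total → factor 4930/180 = 27.389
Step 2: 50 μL brought to 500 μL → factor 500/50 = 10
Step 3: v brought to 40.4 mL → factor = 40.4 mL/v
Step 4: 0.28 mL + 18.6 mL = 18.88 mL total → factor 18.88/0.28 = 67.429
Product of known-step factors = 18468
Overall factor = 4.00 mM / (2.57 nM) = 1.5564 × 10^6
Step-3 factor = 1.5564 × 10^6 / 18468 = 84.277
v = 40.4 mL / 84.277 = 0.479 mL

0.479 mL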